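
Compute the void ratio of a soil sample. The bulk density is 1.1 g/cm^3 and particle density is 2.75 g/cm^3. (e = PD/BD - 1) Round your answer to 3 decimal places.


Step 1: e = PD / BD - 1
Step 2: e = 2.75 / 1.1 - 1
Step 3: e = 2.5 - 1
Step 4: e = 1.5

1.5


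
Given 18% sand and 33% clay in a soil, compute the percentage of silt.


Step 1: sand + silt + clay = 100%
Step 2: silt = 100 - sand - clay
Step 3: silt = 100 - 18 - 33
Step 4: silt = 49%

49


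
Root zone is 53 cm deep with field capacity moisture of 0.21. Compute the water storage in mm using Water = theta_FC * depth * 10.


Step 1: Water (mm) = theta_FC * depth (cm) * 10
Step 2: Water = 0.21 * 53 * 10
Step 3: Water = 111.3 mm

111.3


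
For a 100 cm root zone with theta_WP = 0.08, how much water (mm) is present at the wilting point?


Step 1: Water (mm) = theta_WP * depth * 10
Step 2: Water = 0.08 * 100 * 10
Step 3: Water = 80.0 mm

80.0


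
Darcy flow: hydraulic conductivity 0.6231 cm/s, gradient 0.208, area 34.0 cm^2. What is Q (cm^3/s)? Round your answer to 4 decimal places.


Step 1: Apply Darcy's law: Q = K * i * A
Step 2: Q = 0.6231 * 0.208 * 34.0
Step 3: Q = 4.4066 cm^3/s

4.4066


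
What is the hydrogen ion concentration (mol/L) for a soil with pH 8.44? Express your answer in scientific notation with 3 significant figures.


Step 1: [H+] = 10^(-pH)
Step 2: [H+] = 10^(-8.44)
Step 3: [H+] = 3.63e-09 mol/L

3.63e-09


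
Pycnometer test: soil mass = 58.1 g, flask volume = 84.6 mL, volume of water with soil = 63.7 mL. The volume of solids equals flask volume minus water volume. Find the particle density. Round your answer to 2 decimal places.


Step 1: Volume of solids = flask volume - water volume with soil
Step 2: V_solids = 84.6 - 63.7 = 20.9 mL
Step 3: Particle density = mass / V_solids = 58.1 / 20.9 = 2.78 g/cm^3

2.78


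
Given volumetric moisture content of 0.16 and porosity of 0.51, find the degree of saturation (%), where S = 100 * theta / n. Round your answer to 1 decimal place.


Step 1: S = 100 * theta_v / n
Step 2: S = 100 * 0.16 / 0.51
Step 3: S = 31.4%

31.4


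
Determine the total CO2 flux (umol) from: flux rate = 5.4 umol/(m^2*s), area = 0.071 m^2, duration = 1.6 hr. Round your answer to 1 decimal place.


Step 1: Convert time to seconds: 1.6 hr * 3600 = 5760.0 s
Step 2: Total = flux * area * time_s
Step 3: Total = 5.4 * 0.071 * 5760.0
Step 4: Total = 2208.4 umol

2208.4


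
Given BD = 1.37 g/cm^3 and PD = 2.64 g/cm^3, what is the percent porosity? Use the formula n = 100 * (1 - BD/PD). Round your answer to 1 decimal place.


Step 1: Formula: n = 100 * (1 - BD / PD)
Step 2: n = 100 * (1 - 1.37 / 2.64)
Step 3: n = 100 * (1 - 0.51894)
Step 4: n = 48.1%

48.1


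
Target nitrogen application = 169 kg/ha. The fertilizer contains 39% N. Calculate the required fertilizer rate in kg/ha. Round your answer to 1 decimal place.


Step 1: Fertilizer rate = target N / (N content / 100)
Step 2: Rate = 169 / (39 / 100)
Step 3: Rate = 169 / 0.39
Step 4: Rate = 433.3 kg/ha

433.3


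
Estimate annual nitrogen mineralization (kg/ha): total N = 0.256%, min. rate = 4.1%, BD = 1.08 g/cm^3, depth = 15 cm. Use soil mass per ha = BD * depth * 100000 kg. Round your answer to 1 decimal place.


Step 1: Soil mass per ha = BD * depth * 100000 = 1.08 * 15 * 100000 = 1620000 kg
Step 2: Total N pool = soil mass * N%/100 = 1620000 * 0.256/100 = 4147.2 kg/ha
Step 3: N mineralized = N pool * rate%/100 = 4147.2 * 4.1/100 = 170.0 kg/ha/yr

170.0


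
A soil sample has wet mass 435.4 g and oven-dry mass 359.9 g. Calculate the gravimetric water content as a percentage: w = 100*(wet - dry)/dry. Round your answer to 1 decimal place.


Step 1: Water mass = wet - dry = 435.4 - 359.9 = 75.5 g
Step 2: w = 100 * water mass / dry mass
Step 3: w = 100 * 75.5 / 359.9 = 21.0%

21.0


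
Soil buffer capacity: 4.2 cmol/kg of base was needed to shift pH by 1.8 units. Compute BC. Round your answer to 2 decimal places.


Step 1: BC = change in base / change in pH
Step 2: BC = 4.2 / 1.8
Step 3: BC = 2.33 cmol/(kg*pH unit)

2.33


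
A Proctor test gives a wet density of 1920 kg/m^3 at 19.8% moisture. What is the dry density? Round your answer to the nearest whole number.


Step 1: Dry density = wet density / (1 + w/100)
Step 2: Dry density = 1920 / (1 + 19.8/100)
Step 3: Dry density = 1920 / 1.198
Step 4: Dry density = 1603 kg/m^3

1603


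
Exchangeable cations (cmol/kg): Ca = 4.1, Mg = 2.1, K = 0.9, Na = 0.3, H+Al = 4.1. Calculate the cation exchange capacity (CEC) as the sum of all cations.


Step 1: CEC = Ca + Mg + K + Na + (H+Al)
Step 2: CEC = 4.1 + 2.1 + 0.9 + 0.3 + 4.1
Step 3: CEC = 11.5 cmol/kg

11.5


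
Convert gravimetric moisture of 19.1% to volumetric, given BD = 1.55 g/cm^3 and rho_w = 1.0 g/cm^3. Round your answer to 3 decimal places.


Step 1: theta = (w / 100) * BD / rho_w
Step 2: theta = (19.1 / 100) * 1.55 / 1.0
Step 3: theta = 0.191 * 1.55
Step 4: theta = 0.296

0.296


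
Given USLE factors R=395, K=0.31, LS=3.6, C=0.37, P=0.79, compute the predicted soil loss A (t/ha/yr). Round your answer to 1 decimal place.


Step 1: A = R * K * LS * C * P
Step 2: R * K = 395 * 0.31 = 122.45
Step 3: (R*K) * LS = 122.45 * 3.6 = 440.82
Step 4: * C * P = 440.82 * 0.37 * 0.79 = 128.9
Step 5: A = 128.9 t/(ha*yr)

128.9


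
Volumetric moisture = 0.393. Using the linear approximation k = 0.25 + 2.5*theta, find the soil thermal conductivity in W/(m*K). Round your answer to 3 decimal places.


Step 1: k = 0.25 + 2.5 * theta
Step 2: k = 0.25 + 2.5 * 0.393
Step 3: k = 0.25 + 0.983
Step 4: k = 1.233 W/(m*K)

1.233


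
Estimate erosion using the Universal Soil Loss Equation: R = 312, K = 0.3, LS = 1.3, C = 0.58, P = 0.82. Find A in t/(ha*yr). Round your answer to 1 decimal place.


Step 1: A = R * K * LS * C * P
Step 2: R * K = 312 * 0.3 = 93.6
Step 3: (R*K) * LS = 93.6 * 1.3 = 121.68
Step 4: * C * P = 121.68 * 0.58 * 0.82 = 57.9
Step 5: A = 57.9 t/(ha*yr)

57.9


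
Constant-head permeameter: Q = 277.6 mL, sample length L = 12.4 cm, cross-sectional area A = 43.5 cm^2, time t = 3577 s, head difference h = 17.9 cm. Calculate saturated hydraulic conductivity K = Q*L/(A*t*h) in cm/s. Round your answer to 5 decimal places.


Step 1: K = Q * L / (A * t * h)
Step 2: Numerator = 277.6 * 12.4 = 3442.24
Step 3: Denominator = 43.5 * 3577 * 17.9 = 2785231.05
Step 4: K = 3442.24 / 2785231.05 = 0.00124 cm/s

0.00124


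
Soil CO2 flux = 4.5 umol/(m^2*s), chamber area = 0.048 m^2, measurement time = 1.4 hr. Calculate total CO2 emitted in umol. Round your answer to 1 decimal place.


Step 1: Convert time to seconds: 1.4 hr * 3600 = 5040.0 s
Step 2: Total = flux * area * time_s
Step 3: Total = 4.5 * 0.048 * 5040.0
Step 4: Total = 1088.6 umol

1088.6


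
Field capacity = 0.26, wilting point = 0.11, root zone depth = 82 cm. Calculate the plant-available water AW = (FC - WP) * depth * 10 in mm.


Step 1: Available water = (FC - WP) * depth * 10
Step 2: AW = (0.26 - 0.11) * 82 * 10
Step 3: AW = 0.15 * 82 * 10
Step 4: AW = 123.0 mm

123.0


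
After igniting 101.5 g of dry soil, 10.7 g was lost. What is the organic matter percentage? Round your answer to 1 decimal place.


Step 1: OM% = 100 * LOI / sample mass
Step 2: OM = 100 * 10.7 / 101.5
Step 3: OM = 10.5%

10.5


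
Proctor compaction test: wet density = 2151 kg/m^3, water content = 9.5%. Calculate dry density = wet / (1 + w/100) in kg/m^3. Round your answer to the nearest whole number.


Step 1: Dry density = wet density / (1 + w/100)
Step 2: Dry density = 2151 / (1 + 9.5/100)
Step 3: Dry density = 2151 / 1.095
Step 4: Dry density = 1964 kg/m^3

1964


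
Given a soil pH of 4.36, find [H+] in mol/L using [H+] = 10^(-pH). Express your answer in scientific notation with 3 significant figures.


Step 1: [H+] = 10^(-pH)
Step 2: [H+] = 10^(-4.36)
Step 3: [H+] = 4.37e-05 mol/L

4.37e-05


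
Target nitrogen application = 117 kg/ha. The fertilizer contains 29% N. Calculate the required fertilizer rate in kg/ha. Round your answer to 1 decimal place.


Step 1: Fertilizer rate = target N / (N content / 100)
Step 2: Rate = 117 / (29 / 100)
Step 3: Rate = 117 / 0.29
Step 4: Rate = 403.4 kg/ha

403.4


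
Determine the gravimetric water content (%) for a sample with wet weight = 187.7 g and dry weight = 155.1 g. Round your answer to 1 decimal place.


Step 1: Water mass = wet - dry = 187.7 - 155.1 = 32.6 g
Step 2: w = 100 * water mass / dry mass
Step 3: w = 100 * 32.6 / 155.1 = 21.0%

21.0


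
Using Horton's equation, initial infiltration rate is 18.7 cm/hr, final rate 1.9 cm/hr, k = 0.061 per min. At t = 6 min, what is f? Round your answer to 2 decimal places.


Step 1: f = fc + (f0 - fc) * exp(-k * t)
Step 2: exp(-0.061 * 6) = 0.693503
Step 3: f = 1.9 + (18.7 - 1.9) * 0.693503
Step 4: f = 1.9 + 16.8 * 0.693503
Step 5: f = 13.55 cm/hr

13.55


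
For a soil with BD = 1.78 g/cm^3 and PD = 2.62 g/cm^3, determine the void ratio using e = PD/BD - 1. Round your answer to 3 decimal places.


Step 1: e = PD / BD - 1
Step 2: e = 2.62 / 1.78 - 1
Step 3: e = 1.47191 - 1
Step 4: e = 0.472

0.472


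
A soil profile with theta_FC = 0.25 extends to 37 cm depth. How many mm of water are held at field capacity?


Step 1: Water (mm) = theta_FC * depth (cm) * 10
Step 2: Water = 0.25 * 37 * 10
Step 3: Water = 92.5 mm

92.5


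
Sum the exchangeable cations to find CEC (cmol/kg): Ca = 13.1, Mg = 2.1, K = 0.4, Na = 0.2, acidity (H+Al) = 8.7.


Step 1: CEC = Ca + Mg + K + Na + (H+Al)
Step 2: CEC = 13.1 + 2.1 + 0.4 + 0.2 + 8.7
Step 3: CEC = 24.5 cmol/kg

24.5


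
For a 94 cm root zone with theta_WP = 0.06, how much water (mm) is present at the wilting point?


Step 1: Water (mm) = theta_WP * depth * 10
Step 2: Water = 0.06 * 94 * 10
Step 3: Water = 56.4 mm

56.4


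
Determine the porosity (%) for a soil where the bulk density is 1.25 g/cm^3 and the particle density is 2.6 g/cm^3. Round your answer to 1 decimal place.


Step 1: Formula: n = 100 * (1 - BD / PD)
Step 2: n = 100 * (1 - 1.25 / 2.6)
Step 3: n = 100 * (1 - 0.48077)
Step 4: n = 51.9%

51.9


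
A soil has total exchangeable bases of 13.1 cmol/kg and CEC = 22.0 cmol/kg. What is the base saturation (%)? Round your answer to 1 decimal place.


Step 1: BS = 100 * (sum of bases) / CEC
Step 2: BS = 100 * 13.1 / 22.0
Step 3: BS = 59.5%

59.5


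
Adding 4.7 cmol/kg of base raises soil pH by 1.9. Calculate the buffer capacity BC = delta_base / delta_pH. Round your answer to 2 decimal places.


Step 1: BC = change in base / change in pH
Step 2: BC = 4.7 / 1.9
Step 3: BC = 2.47 cmol/(kg*pH unit)

2.47


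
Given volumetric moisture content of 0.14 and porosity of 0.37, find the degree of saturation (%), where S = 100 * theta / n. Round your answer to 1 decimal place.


Step 1: S = 100 * theta_v / n
Step 2: S = 100 * 0.14 / 0.37
Step 3: S = 37.8%

37.8


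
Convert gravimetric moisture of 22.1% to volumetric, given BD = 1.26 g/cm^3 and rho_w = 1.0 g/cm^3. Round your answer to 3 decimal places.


Step 1: theta = (w / 100) * BD / rho_w
Step 2: theta = (22.1 / 100) * 1.26 / 1.0
Step 3: theta = 0.221 * 1.26
Step 4: theta = 0.278

0.278


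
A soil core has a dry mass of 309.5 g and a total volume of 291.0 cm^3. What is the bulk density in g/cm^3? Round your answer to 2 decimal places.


Step 1: Identify the formula: BD = dry mass / volume
Step 2: Substitute values: BD = 309.5 / 291.0
Step 3: BD = 1.06 g/cm^3

1.06


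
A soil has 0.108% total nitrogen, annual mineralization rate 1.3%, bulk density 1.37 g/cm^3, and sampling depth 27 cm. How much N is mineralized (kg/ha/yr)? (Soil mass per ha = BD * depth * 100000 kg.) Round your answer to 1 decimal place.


Step 1: Soil mass per ha = BD * depth * 100000 = 1.37 * 27 * 100000 = 3699000 kg
Step 2: Total N pool = soil mass * N%/100 = 3699000 * 0.108/100 = 3994.92 kg/ha
Step 3: N mineralized = N pool * rate%/100 = 3994.92 * 1.3/100 = 51.9 kg/ha/yr

51.9


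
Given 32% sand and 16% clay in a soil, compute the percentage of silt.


Step 1: sand + silt + clay = 100%
Step 2: silt = 100 - sand - clay
Step 3: silt = 100 - 32 - 16
Step 4: silt = 52%

52


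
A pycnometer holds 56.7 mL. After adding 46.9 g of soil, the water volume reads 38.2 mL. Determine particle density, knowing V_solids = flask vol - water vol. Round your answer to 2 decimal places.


Step 1: Volume of solids = flask volume - water volume with soil
Step 2: V_solids = 56.7 - 38.2 = 18.5 mL
Step 3: Particle density = mass / V_solids = 46.9 / 18.5 = 2.54 g/cm^3

2.54


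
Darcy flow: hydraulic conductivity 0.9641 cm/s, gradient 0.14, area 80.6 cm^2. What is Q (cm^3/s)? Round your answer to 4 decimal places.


Step 1: Apply Darcy's law: Q = K * i * A
Step 2: Q = 0.9641 * 0.14 * 80.6
Step 3: Q = 10.8789 cm^3/s

10.8789


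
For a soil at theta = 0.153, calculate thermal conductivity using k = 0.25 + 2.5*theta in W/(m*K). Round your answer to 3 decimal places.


Step 1: k = 0.25 + 2.5 * theta
Step 2: k = 0.25 + 2.5 * 0.153
Step 3: k = 0.25 + 0.383
Step 4: k = 0.633 W/(m*K)

0.633


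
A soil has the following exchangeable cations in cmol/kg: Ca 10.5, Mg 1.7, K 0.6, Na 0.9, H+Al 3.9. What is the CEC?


Step 1: CEC = Ca + Mg + K + Na + (H+Al)
Step 2: CEC = 10.5 + 1.7 + 0.6 + 0.9 + 3.9
Step 3: CEC = 17.6 cmol/kg

17.6


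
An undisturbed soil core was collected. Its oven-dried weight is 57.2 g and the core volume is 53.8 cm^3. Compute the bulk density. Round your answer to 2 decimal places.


Step 1: Identify the formula: BD = dry mass / volume
Step 2: Substitute values: BD = 57.2 / 53.8
Step 3: BD = 1.06 g/cm^3

1.06


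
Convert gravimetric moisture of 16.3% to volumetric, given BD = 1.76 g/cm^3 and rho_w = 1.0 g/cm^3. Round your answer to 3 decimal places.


Step 1: theta = (w / 100) * BD / rho_w
Step 2: theta = (16.3 / 100) * 1.76 / 1.0
Step 3: theta = 0.163 * 1.76
Step 4: theta = 0.287

0.287


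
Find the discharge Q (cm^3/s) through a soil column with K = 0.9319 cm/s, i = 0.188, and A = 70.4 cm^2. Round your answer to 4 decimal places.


Step 1: Apply Darcy's law: Q = K * i * A
Step 2: Q = 0.9319 * 0.188 * 70.4
Step 3: Q = 12.3339 cm^3/s

12.3339


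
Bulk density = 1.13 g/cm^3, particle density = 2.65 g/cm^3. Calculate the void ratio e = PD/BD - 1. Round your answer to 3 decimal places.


Step 1: e = PD / BD - 1
Step 2: e = 2.65 / 1.13 - 1
Step 3: e = 2.34513 - 1
Step 4: e = 1.345

1.345


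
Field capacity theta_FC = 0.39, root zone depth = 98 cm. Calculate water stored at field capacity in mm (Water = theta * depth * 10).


Step 1: Water (mm) = theta_FC * depth (cm) * 10
Step 2: Water = 0.39 * 98 * 10
Step 3: Water = 382.2 mm

382.2


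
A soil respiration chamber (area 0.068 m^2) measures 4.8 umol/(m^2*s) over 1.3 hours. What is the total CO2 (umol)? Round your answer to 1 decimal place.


Step 1: Convert time to seconds: 1.3 hr * 3600 = 4680.0 s
Step 2: Total = flux * area * time_s
Step 3: Total = 4.8 * 0.068 * 4680.0
Step 4: Total = 1527.6 umol

1527.6


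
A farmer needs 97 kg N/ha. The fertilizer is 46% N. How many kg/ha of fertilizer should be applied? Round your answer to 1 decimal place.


Step 1: Fertilizer rate = target N / (N content / 100)
Step 2: Rate = 97 / (46 / 100)
Step 3: Rate = 97 / 0.46
Step 4: Rate = 210.9 kg/ha

210.9


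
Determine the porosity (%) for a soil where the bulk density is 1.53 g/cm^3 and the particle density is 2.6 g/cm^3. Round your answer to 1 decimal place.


Step 1: Formula: n = 100 * (1 - BD / PD)
Step 2: n = 100 * (1 - 1.53 / 2.6)
Step 3: n = 100 * (1 - 0.58846)
Step 4: n = 41.2%

41.2


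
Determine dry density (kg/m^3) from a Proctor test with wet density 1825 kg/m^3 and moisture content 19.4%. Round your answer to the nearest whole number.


Step 1: Dry density = wet density / (1 + w/100)
Step 2: Dry density = 1825 / (1 + 19.4/100)
Step 3: Dry density = 1825 / 1.194
Step 4: Dry density = 1528 kg/m^3

1528


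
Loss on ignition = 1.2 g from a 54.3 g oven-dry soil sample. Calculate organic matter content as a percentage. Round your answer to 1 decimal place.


Step 1: OM% = 100 * LOI / sample mass
Step 2: OM = 100 * 1.2 / 54.3
Step 3: OM = 2.2%

2.2


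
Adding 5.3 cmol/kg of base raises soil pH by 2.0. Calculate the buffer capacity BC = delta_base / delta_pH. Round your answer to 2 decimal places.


Step 1: BC = change in base / change in pH
Step 2: BC = 5.3 / 2.0
Step 3: BC = 2.65 cmol/(kg*pH unit)

2.65


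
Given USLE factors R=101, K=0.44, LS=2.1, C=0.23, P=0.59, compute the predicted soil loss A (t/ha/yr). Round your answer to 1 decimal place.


Step 1: A = R * K * LS * C * P
Step 2: R * K = 101 * 0.44 = 44.44
Step 3: (R*K) * LS = 44.44 * 2.1 = 93.324
Step 4: * C * P = 93.324 * 0.23 * 0.59 = 12.7
Step 5: A = 12.7 t/(ha*yr)

12.7


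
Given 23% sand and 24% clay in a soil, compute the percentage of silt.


Step 1: sand + silt + clay = 100%
Step 2: silt = 100 - sand - clay
Step 3: silt = 100 - 23 - 24
Step 4: silt = 53%

53


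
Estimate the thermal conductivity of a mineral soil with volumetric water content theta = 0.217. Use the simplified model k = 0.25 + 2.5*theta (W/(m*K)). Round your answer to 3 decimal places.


Step 1: k = 0.25 + 2.5 * theta
Step 2: k = 0.25 + 2.5 * 0.217
Step 3: k = 0.25 + 0.543
Step 4: k = 0.793 W/(m*K)

0.793


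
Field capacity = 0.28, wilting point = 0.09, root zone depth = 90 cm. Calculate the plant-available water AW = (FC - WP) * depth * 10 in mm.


Step 1: Available water = (FC - WP) * depth * 10
Step 2: AW = (0.28 - 0.09) * 90 * 10
Step 3: AW = 0.19 * 90 * 10
Step 4: AW = 171.0 mm

171.0


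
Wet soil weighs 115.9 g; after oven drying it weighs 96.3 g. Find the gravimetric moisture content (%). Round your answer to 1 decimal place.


Step 1: Water mass = wet - dry = 115.9 - 96.3 = 19.6 g
Step 2: w = 100 * water mass / dry mass
Step 3: w = 100 * 19.6 / 96.3 = 20.4%

20.4


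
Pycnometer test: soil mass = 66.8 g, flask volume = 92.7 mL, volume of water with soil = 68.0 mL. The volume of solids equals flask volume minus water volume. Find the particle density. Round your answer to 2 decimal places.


Step 1: Volume of solids = flask volume - water volume with soil
Step 2: V_solids = 92.7 - 68.0 = 24.7 mL
Step 3: Particle density = mass / V_solids = 66.8 / 24.7 = 2.7 g/cm^3

2.7


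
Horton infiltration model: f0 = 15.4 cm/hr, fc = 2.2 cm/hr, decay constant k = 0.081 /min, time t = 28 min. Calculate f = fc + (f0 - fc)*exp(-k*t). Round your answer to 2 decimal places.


Step 1: f = fc + (f0 - fc) * exp(-k * t)
Step 2: exp(-0.081 * 28) = 0.103519
Step 3: f = 2.2 + (15.4 - 2.2) * 0.103519
Step 4: f = 2.2 + 13.2 * 0.103519
Step 5: f = 3.57 cm/hr

3.57


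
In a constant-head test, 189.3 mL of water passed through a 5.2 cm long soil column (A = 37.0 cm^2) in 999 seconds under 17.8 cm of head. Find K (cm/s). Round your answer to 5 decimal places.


Step 1: K = Q * L / (A * t * h)
Step 2: Numerator = 189.3 * 5.2 = 984.36
Step 3: Denominator = 37.0 * 999 * 17.8 = 657941.4
Step 4: K = 984.36 / 657941.4 = 0.0015 cm/s

0.0015


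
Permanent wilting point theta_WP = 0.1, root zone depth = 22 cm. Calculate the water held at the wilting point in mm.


Step 1: Water (mm) = theta_WP * depth * 10
Step 2: Water = 0.1 * 22 * 10
Step 3: Water = 22.0 mm

22.0


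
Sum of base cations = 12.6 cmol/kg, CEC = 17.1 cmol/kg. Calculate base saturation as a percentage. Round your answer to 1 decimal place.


Step 1: BS = 100 * (sum of bases) / CEC
Step 2: BS = 100 * 12.6 / 17.1
Step 3: BS = 73.7%

73.7


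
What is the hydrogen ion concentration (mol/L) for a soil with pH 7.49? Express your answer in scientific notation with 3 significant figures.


Step 1: [H+] = 10^(-pH)
Step 2: [H+] = 10^(-7.49)
Step 3: [H+] = 3.24e-08 mol/L

3.24e-08


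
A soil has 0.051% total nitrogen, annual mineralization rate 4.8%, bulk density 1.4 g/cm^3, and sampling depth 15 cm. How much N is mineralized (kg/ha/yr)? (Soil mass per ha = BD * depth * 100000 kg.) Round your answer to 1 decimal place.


Step 1: Soil mass per ha = BD * depth * 100000 = 1.4 * 15 * 100000 = 2100000 kg
Step 2: Total N pool = soil mass * N%/100 = 2100000 * 0.051/100 = 1071.0 kg/ha
Step 3: N mineralized = N pool * rate%/100 = 1071.0 * 4.8/100 = 51.4 kg/ha/yr

51.4


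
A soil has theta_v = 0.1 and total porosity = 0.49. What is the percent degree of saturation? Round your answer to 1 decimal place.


Step 1: S = 100 * theta_v / n
Step 2: S = 100 * 0.1 / 0.49
Step 3: S = 20.4%

20.4


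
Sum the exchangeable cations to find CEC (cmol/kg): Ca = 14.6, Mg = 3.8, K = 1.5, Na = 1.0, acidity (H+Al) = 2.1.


Step 1: CEC = Ca + Mg + K + Na + (H+Al)
Step 2: CEC = 14.6 + 3.8 + 1.5 + 1.0 + 2.1
Step 3: CEC = 23.0 cmol/kg

23.0


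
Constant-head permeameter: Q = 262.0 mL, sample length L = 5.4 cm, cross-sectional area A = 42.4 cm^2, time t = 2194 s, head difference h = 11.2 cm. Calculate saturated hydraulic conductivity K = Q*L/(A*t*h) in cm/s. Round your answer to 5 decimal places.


Step 1: K = Q * L / (A * t * h)
Step 2: Numerator = 262.0 * 5.4 = 1414.8
Step 3: Denominator = 42.4 * 2194 * 11.2 = 1041886.72
Step 4: K = 1414.8 / 1041886.72 = 0.00136 cm/s

0.00136


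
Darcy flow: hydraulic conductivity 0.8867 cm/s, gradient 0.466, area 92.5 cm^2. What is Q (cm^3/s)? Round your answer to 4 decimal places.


Step 1: Apply Darcy's law: Q = K * i * A
Step 2: Q = 0.8867 * 0.466 * 92.5
Step 3: Q = 38.2212 cm^3/s

38.2212


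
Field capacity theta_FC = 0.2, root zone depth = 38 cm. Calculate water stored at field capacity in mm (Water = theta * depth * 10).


Step 1: Water (mm) = theta_FC * depth (cm) * 10
Step 2: Water = 0.2 * 38 * 10
Step 3: Water = 76.0 mm

76.0


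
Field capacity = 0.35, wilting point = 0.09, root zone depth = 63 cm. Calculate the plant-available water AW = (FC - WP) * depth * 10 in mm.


Step 1: Available water = (FC - WP) * depth * 10
Step 2: AW = (0.35 - 0.09) * 63 * 10
Step 3: AW = 0.26 * 63 * 10
Step 4: AW = 163.8 mm

163.8


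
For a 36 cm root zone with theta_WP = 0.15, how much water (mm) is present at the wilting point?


Step 1: Water (mm) = theta_WP * depth * 10
Step 2: Water = 0.15 * 36 * 10
Step 3: Water = 54.0 mm

54.0


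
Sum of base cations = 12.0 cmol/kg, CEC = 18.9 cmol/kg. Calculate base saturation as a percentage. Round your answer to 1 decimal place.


Step 1: BS = 100 * (sum of bases) / CEC
Step 2: BS = 100 * 12.0 / 18.9
Step 3: BS = 63.5%

63.5


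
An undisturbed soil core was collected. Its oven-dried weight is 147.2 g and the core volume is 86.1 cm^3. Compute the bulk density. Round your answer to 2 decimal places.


Step 1: Identify the formula: BD = dry mass / volume
Step 2: Substitute values: BD = 147.2 / 86.1
Step 3: BD = 1.71 g/cm^3

1.71


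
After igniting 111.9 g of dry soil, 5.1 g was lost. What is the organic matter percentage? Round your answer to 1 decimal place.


Step 1: OM% = 100 * LOI / sample mass
Step 2: OM = 100 * 5.1 / 111.9
Step 3: OM = 4.6%

4.6


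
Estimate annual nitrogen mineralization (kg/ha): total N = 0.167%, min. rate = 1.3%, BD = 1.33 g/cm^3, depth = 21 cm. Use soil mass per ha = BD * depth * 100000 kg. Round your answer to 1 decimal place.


Step 1: Soil mass per ha = BD * depth * 100000 = 1.33 * 21 * 100000 = 2793000 kg
Step 2: Total N pool = soil mass * N%/100 = 2793000 * 0.167/100 = 4664.31 kg/ha
Step 3: N mineralized = N pool * rate%/100 = 4664.31 * 1.3/100 = 60.6 kg/ha/yr

60.6


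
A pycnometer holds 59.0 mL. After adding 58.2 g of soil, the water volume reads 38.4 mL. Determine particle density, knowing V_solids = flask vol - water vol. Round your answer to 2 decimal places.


Step 1: Volume of solids = flask volume - water volume with soil
Step 2: V_solids = 59.0 - 38.4 = 20.6 mL
Step 3: Particle density = mass / V_solids = 58.2 / 20.6 = 2.83 g/cm^3

2.83


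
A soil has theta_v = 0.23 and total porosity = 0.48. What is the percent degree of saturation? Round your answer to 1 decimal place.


Step 1: S = 100 * theta_v / n
Step 2: S = 100 * 0.23 / 0.48
Step 3: S = 47.9%

47.9


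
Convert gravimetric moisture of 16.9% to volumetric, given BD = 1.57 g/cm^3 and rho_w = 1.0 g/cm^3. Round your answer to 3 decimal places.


Step 1: theta = (w / 100) * BD / rho_w
Step 2: theta = (16.9 / 100) * 1.57 / 1.0
Step 3: theta = 0.169 * 1.57
Step 4: theta = 0.265

0.265


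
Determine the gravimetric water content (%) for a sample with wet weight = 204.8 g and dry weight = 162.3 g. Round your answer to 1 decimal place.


Step 1: Water mass = wet - dry = 204.8 - 162.3 = 42.5 g
Step 2: w = 100 * water mass / dry mass
Step 3: w = 100 * 42.5 / 162.3 = 26.2%

26.2


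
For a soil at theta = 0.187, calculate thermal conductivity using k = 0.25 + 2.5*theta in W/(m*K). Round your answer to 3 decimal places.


Step 1: k = 0.25 + 2.5 * theta
Step 2: k = 0.25 + 2.5 * 0.187
Step 3: k = 0.25 + 0.468
Step 4: k = 0.718 W/(m*K)

0.718


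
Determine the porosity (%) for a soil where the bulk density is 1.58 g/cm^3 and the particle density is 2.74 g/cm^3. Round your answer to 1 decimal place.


Step 1: Formula: n = 100 * (1 - BD / PD)
Step 2: n = 100 * (1 - 1.58 / 2.74)
Step 3: n = 100 * (1 - 0.57664)
Step 4: n = 42.3%

42.3


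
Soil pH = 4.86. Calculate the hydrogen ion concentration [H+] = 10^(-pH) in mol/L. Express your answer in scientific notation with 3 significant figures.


Step 1: [H+] = 10^(-pH)
Step 2: [H+] = 10^(-4.86)
Step 3: [H+] = 1.38e-05 mol/L

1.38e-05


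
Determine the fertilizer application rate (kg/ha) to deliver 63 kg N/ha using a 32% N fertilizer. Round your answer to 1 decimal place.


Step 1: Fertilizer rate = target N / (N content / 100)
Step 2: Rate = 63 / (32 / 100)
Step 3: Rate = 63 / 0.32
Step 4: Rate = 196.9 kg/ha

196.9


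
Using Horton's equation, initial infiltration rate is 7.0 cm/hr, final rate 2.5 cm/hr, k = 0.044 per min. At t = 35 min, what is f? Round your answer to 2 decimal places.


Step 1: f = fc + (f0 - fc) * exp(-k * t)
Step 2: exp(-0.044 * 35) = 0.214381
Step 3: f = 2.5 + (7.0 - 2.5) * 0.214381
Step 4: f = 2.5 + 4.5 * 0.214381
Step 5: f = 3.46 cm/hr

3.46


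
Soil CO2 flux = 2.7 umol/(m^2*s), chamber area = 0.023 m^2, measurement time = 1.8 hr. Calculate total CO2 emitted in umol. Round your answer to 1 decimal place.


Step 1: Convert time to seconds: 1.8 hr * 3600 = 6480.0 s
Step 2: Total = flux * area * time_s
Step 3: Total = 2.7 * 0.023 * 6480.0
Step 4: Total = 402.4 umol

402.4


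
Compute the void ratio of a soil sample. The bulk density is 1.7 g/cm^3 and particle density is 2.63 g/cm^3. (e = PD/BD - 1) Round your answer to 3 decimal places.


Step 1: e = PD / BD - 1
Step 2: e = 2.63 / 1.7 - 1
Step 3: e = 1.54706 - 1
Step 4: e = 0.547

0.547


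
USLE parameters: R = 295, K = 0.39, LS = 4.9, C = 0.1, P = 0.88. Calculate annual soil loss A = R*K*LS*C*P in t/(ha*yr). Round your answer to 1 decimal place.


Step 1: A = R * K * LS * C * P
Step 2: R * K = 295 * 0.39 = 115.05
Step 3: (R*K) * LS = 115.05 * 4.9 = 563.745
Step 4: * C * P = 563.745 * 0.1 * 0.88 = 49.6
Step 5: A = 49.6 t/(ha*yr)

49.6


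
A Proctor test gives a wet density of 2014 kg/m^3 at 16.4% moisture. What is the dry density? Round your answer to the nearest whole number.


Step 1: Dry density = wet density / (1 + w/100)
Step 2: Dry density = 2014 / (1 + 16.4/100)
Step 3: Dry density = 2014 / 1.164
Step 4: Dry density = 1730 kg/m^3

1730


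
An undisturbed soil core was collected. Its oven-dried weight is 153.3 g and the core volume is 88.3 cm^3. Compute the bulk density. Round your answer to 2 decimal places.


Step 1: Identify the formula: BD = dry mass / volume
Step 2: Substitute values: BD = 153.3 / 88.3
Step 3: BD = 1.74 g/cm^3

1.74


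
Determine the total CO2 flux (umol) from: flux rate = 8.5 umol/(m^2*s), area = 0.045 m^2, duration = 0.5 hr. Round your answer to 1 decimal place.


Step 1: Convert time to seconds: 0.5 hr * 3600 = 1800.0 s
Step 2: Total = flux * area * time_s
Step 3: Total = 8.5 * 0.045 * 1800.0
Step 4: Total = 688.5 umol

688.5


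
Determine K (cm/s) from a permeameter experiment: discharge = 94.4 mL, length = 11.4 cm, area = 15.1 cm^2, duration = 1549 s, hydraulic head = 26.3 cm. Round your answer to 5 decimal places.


Step 1: K = Q * L / (A * t * h)
Step 2: Numerator = 94.4 * 11.4 = 1076.16
Step 3: Denominator = 15.1 * 1549 * 26.3 = 615154.37
Step 4: K = 1076.16 / 615154.37 = 0.00175 cm/s

0.00175


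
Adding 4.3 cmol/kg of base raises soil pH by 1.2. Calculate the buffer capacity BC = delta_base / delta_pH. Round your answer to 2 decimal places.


Step 1: BC = change in base / change in pH
Step 2: BC = 4.3 / 1.2
Step 3: BC = 3.58 cmol/(kg*pH unit)

3.58


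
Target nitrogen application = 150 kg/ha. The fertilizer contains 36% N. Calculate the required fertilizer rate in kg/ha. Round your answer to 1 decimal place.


Step 1: Fertilizer rate = target N / (N content / 100)
Step 2: Rate = 150 / (36 / 100)
Step 3: Rate = 150 / 0.36
Step 4: Rate = 416.7 kg/ha

416.7


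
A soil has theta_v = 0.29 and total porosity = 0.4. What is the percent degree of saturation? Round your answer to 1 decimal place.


Step 1: S = 100 * theta_v / n
Step 2: S = 100 * 0.29 / 0.4
Step 3: S = 72.5%

72.5


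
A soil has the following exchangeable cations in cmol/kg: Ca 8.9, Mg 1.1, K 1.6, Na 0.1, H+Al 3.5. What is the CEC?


Step 1: CEC = Ca + Mg + K + Na + (H+Al)
Step 2: CEC = 8.9 + 1.1 + 1.6 + 0.1 + 3.5
Step 3: CEC = 15.2 cmol/kg

15.2


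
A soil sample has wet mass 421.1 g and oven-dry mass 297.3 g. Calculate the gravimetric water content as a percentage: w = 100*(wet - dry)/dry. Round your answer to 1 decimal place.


Step 1: Water mass = wet - dry = 421.1 - 297.3 = 123.8 g
Step 2: w = 100 * water mass / dry mass
Step 3: w = 100 * 123.8 / 297.3 = 41.6%

41.6


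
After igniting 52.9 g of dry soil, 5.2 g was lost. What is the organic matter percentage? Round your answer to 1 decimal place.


Step 1: OM% = 100 * LOI / sample mass
Step 2: OM = 100 * 5.2 / 52.9
Step 3: OM = 9.8%

9.8


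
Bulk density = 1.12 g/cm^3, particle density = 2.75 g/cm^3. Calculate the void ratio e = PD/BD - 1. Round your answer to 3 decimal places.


Step 1: e = PD / BD - 1
Step 2: e = 2.75 / 1.12 - 1
Step 3: e = 2.45536 - 1
Step 4: e = 1.455

1.455


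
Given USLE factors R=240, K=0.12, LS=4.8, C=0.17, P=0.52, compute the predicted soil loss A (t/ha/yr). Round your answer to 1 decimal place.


Step 1: A = R * K * LS * C * P
Step 2: R * K = 240 * 0.12 = 28.8
Step 3: (R*K) * LS = 28.8 * 4.8 = 138.24
Step 4: * C * P = 138.24 * 0.17 * 0.52 = 12.2
Step 5: A = 12.2 t/(ha*yr)

12.2


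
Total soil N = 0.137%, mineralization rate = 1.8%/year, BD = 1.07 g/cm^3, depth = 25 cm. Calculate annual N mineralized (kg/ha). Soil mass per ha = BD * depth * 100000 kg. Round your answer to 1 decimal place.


Step 1: Soil mass per ha = BD * depth * 100000 = 1.07 * 25 * 100000 = 2675000 kg
Step 2: Total N pool = soil mass * N%/100 = 2675000 * 0.137/100 = 3664.75 kg/ha
Step 3: N mineralized = N pool * rate%/100 = 3664.75 * 1.8/100 = 66.0 kg/ha/yr

66.0


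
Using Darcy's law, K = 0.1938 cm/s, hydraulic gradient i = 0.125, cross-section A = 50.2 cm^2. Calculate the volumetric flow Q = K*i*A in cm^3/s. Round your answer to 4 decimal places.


Step 1: Apply Darcy's law: Q = K * i * A
Step 2: Q = 0.1938 * 0.125 * 50.2
Step 3: Q = 1.2161 cm^3/s

1.2161


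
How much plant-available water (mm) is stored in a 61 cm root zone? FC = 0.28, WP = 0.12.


Step 1: Available water = (FC - WP) * depth * 10
Step 2: AW = (0.28 - 0.12) * 61 * 10
Step 3: AW = 0.16 * 61 * 10
Step 4: AW = 97.6 mm

97.6


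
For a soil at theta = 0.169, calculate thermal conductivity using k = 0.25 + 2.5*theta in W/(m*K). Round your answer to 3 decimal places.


Step 1: k = 0.25 + 2.5 * theta
Step 2: k = 0.25 + 2.5 * 0.169
Step 3: k = 0.25 + 0.423
Step 4: k = 0.673 W/(m*K)

0.673


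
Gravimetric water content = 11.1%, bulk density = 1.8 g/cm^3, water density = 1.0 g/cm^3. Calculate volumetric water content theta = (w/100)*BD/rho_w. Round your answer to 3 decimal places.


Step 1: theta = (w / 100) * BD / rho_w
Step 2: theta = (11.1 / 100) * 1.8 / 1.0
Step 3: theta = 0.111 * 1.8
Step 4: theta = 0.2

0.2


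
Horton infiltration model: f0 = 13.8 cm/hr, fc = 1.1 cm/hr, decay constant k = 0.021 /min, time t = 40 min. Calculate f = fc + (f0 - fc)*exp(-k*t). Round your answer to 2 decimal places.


Step 1: f = fc + (f0 - fc) * exp(-k * t)
Step 2: exp(-0.021 * 40) = 0.431711
Step 3: f = 1.1 + (13.8 - 1.1) * 0.431711
Step 4: f = 1.1 + 12.7 * 0.431711
Step 5: f = 6.58 cm/hr

6.58


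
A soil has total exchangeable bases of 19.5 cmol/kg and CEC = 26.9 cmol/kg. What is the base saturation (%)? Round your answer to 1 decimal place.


Step 1: BS = 100 * (sum of bases) / CEC
Step 2: BS = 100 * 19.5 / 26.9
Step 3: BS = 72.5%

72.5


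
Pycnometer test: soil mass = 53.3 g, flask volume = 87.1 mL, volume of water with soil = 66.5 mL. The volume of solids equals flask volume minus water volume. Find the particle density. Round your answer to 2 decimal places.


Step 1: Volume of solids = flask volume - water volume with soil
Step 2: V_solids = 87.1 - 66.5 = 20.6 mL
Step 3: Particle density = mass / V_solids = 53.3 / 20.6 = 2.59 g/cm^3

2.59


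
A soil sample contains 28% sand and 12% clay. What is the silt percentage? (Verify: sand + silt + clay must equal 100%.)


Step 1: sand + silt + clay = 100%
Step 2: silt = 100 - sand - clay
Step 3: silt = 100 - 28 - 12
Step 4: silt = 60%

60


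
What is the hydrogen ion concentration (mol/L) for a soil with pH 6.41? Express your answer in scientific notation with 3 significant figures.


Step 1: [H+] = 10^(-pH)
Step 2: [H+] = 10^(-6.41)
Step 3: [H+] = 3.89e-07 mol/L

3.89e-07


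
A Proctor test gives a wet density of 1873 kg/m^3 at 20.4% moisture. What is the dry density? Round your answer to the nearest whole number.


Step 1: Dry density = wet density / (1 + w/100)
Step 2: Dry density = 1873 / (1 + 20.4/100)
Step 3: Dry density = 1873 / 1.204
Step 4: Dry density = 1556 kg/m^3

1556


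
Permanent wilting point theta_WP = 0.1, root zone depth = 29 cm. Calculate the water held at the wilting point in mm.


Step 1: Water (mm) = theta_WP * depth * 10
Step 2: Water = 0.1 * 29 * 10
Step 3: Water = 29.0 mm

29.0


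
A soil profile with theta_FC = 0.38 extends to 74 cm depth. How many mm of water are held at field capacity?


Step 1: Water (mm) = theta_FC * depth (cm) * 10
Step 2: Water = 0.38 * 74 * 10
Step 3: Water = 281.2 mm

281.2


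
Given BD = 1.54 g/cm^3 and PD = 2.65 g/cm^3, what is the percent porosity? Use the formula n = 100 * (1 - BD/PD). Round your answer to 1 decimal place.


Step 1: Formula: n = 100 * (1 - BD / PD)
Step 2: n = 100 * (1 - 1.54 / 2.65)
Step 3: n = 100 * (1 - 0.58113)
Step 4: n = 41.9%

41.9


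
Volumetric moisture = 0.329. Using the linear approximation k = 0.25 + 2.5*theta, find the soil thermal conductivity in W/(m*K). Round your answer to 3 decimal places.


Step 1: k = 0.25 + 2.5 * theta
Step 2: k = 0.25 + 2.5 * 0.329
Step 3: k = 0.25 + 0.823
Step 4: k = 1.073 W/(m*K)

1.073


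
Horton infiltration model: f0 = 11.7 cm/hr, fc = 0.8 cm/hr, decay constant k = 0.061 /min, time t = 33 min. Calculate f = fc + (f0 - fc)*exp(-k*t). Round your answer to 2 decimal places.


Step 1: f = fc + (f0 - fc) * exp(-k * t)
Step 2: exp(-0.061 * 33) = 0.133587
Step 3: f = 0.8 + (11.7 - 0.8) * 0.133587
Step 4: f = 0.8 + 10.9 * 0.133587
Step 5: f = 2.26 cm/hr

2.26


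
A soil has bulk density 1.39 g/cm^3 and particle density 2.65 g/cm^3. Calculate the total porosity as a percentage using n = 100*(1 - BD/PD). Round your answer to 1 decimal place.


Step 1: Formula: n = 100 * (1 - BD / PD)
Step 2: n = 100 * (1 - 1.39 / 2.65)
Step 3: n = 100 * (1 - 0.52453)
Step 4: n = 47.5%

47.5


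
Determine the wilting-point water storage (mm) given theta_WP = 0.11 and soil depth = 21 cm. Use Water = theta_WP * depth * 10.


Step 1: Water (mm) = theta_WP * depth * 10
Step 2: Water = 0.11 * 21 * 10
Step 3: Water = 23.1 mm

23.1


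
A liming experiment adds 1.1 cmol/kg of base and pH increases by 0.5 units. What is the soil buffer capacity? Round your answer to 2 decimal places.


Step 1: BC = change in base / change in pH
Step 2: BC = 1.1 / 0.5
Step 3: BC = 2.2 cmol/(kg*pH unit)

2.2


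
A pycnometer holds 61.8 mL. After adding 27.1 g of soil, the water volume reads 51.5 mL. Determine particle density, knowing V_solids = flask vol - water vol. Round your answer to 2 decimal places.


Step 1: Volume of solids = flask volume - water volume with soil
Step 2: V_solids = 61.8 - 51.5 = 10.3 mL
Step 3: Particle density = mass / V_solids = 27.1 / 10.3 = 2.63 g/cm^3

2.63


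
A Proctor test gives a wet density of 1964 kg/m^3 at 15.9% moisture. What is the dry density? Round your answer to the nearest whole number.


Step 1: Dry density = wet density / (1 + w/100)
Step 2: Dry density = 1964 / (1 + 15.9/100)
Step 3: Dry density = 1964 / 1.159
Step 4: Dry density = 1695 kg/m^3

1695


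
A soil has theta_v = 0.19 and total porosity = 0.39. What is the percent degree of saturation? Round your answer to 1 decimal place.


Step 1: S = 100 * theta_v / n
Step 2: S = 100 * 0.19 / 0.39
Step 3: S = 48.7%

48.7


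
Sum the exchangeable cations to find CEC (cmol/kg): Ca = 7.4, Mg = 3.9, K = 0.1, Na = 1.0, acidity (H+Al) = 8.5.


Step 1: CEC = Ca + Mg + K + Na + (H+Al)
Step 2: CEC = 7.4 + 3.9 + 0.1 + 1.0 + 8.5
Step 3: CEC = 20.9 cmol/kg

20.9


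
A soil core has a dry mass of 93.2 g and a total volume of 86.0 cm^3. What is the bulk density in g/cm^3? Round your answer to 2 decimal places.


Step 1: Identify the formula: BD = dry mass / volume
Step 2: Substitute values: BD = 93.2 / 86.0
Step 3: BD = 1.08 g/cm^3

1.08


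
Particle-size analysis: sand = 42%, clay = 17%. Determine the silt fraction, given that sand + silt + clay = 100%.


Step 1: sand + silt + clay = 100%
Step 2: silt = 100 - sand - clay
Step 3: silt = 100 - 42 - 17
Step 4: silt = 41%

41


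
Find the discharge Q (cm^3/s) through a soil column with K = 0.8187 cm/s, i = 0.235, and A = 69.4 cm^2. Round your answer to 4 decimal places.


Step 1: Apply Darcy's law: Q = K * i * A
Step 2: Q = 0.8187 * 0.235 * 69.4
Step 3: Q = 13.3522 cm^3/s

13.3522


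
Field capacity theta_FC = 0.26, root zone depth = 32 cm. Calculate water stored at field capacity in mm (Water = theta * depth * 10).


Step 1: Water (mm) = theta_FC * depth (cm) * 10
Step 2: Water = 0.26 * 32 * 10
Step 3: Water = 83.2 mm

83.2


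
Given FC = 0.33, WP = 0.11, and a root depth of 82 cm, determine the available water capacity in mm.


Step 1: Available water = (FC - WP) * depth * 10
Step 2: AW = (0.33 - 0.11) * 82 * 10
Step 3: AW = 0.22 * 82 * 10
Step 4: AW = 180.4 mm

180.4


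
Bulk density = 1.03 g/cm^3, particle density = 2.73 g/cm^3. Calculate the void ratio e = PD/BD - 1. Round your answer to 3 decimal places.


Step 1: e = PD / BD - 1
Step 2: e = 2.73 / 1.03 - 1
Step 3: e = 2.65049 - 1
Step 4: e = 1.65

1.65


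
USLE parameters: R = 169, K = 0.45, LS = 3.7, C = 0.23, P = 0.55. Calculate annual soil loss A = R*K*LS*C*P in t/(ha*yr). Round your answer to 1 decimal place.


Step 1: A = R * K * LS * C * P
Step 2: R * K = 169 * 0.45 = 76.05
Step 3: (R*K) * LS = 76.05 * 3.7 = 281.385
Step 4: * C * P = 281.385 * 0.23 * 0.55 = 35.6
Step 5: A = 35.6 t/(ha*yr)

35.6


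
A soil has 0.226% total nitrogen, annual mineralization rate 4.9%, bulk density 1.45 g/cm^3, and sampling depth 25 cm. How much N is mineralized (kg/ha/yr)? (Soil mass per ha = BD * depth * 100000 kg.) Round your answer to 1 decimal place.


Step 1: Soil mass per ha = BD * depth * 100000 = 1.45 * 25 * 100000 = 3625000 kg
Step 2: Total N pool = soil mass * N%/100 = 3625000 * 0.226/100 = 8192.5 kg/ha
Step 3: N mineralized = N pool * rate%/100 = 8192.5 * 4.9/100 = 401.4 kg/ha/yr

401.4
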